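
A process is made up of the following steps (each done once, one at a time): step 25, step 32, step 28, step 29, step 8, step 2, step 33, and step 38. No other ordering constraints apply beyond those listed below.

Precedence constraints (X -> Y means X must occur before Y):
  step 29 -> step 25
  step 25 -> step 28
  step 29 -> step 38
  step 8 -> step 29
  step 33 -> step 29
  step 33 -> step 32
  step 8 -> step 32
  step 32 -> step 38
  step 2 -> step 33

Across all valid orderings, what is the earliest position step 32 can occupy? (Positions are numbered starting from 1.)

4

Working backwards through the constraints from step 32, its full set of required predecessors is step 8, step 2, step 33 — 3 of them.
With 3 mandatory predecessors, the earliest step 32 can sit is position 3+1 = 4, and placing just those 3 first achieves it.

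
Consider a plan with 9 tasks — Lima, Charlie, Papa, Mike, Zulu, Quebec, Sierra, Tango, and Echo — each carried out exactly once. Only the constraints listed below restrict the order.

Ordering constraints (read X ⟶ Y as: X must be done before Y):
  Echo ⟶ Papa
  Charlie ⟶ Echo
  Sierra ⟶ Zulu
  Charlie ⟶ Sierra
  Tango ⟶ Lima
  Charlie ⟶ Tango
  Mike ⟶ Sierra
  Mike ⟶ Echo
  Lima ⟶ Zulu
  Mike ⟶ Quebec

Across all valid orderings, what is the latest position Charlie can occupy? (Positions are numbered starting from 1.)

3

Following every chain forward from Charlie, the tasks that must come later are Lima, Papa, Zulu, Sierra, Tango, Echo — 6 of them.
With 6 mandatory successors out of 9 tasks total, the latest slot for Charlie is 9−6 = 3, and it's reachable by doing all non-successors before Charlie.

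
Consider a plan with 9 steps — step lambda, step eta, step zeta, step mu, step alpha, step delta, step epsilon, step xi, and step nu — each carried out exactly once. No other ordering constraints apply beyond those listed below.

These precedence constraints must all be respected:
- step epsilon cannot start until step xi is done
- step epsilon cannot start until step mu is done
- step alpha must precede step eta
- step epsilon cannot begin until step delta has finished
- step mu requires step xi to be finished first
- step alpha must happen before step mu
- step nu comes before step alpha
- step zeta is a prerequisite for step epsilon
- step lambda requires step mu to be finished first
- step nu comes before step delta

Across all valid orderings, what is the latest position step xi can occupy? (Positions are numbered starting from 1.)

6

Every step that must follow step xi has to come after it. Tracing all chains starting from step xi, those steps are: step lambda, step mu, step epsilon — 3 in total.
With 3 mandatory successors out of 9 steps total, the latest slot for step xi is 9−3 = 6, and it's reachable by doing all non-successors before step xi.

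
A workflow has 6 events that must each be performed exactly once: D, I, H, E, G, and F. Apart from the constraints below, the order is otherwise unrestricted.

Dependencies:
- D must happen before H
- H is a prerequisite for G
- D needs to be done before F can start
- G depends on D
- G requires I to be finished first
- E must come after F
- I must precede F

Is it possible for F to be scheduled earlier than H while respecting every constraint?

Nothing in the constraints forces H before F — there is no chain from H to F.
That means at least one valid schedule has F before H.

Yes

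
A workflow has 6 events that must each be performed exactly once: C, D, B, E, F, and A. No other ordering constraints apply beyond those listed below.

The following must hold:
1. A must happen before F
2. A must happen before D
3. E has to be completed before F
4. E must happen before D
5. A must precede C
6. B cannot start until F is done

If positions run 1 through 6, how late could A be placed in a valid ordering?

2

Every event that must follow A has to come after it. Tracing all chains starting from A, those events are: C, D, B, F — 4 in total.
With 4 mandatory successors out of 6 events total, the latest slot for A is 6−4 = 2, and it's reachable by doing all non-successors before A.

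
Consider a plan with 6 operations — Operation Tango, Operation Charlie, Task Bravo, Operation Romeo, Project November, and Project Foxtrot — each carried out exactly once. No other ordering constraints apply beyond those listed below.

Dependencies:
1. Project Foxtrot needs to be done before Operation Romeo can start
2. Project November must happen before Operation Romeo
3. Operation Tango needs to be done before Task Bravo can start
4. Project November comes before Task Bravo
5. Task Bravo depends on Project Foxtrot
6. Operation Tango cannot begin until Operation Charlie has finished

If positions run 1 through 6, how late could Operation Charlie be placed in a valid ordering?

4

Following every chain forward from Operation Charlie, the operations that must come later are Operation Tango, Task Bravo — 2 of them.
So at least 2 operations follow Operation Charlie, putting Operation Charlie no later than position 4. That position is achievable by scheduling everything else first.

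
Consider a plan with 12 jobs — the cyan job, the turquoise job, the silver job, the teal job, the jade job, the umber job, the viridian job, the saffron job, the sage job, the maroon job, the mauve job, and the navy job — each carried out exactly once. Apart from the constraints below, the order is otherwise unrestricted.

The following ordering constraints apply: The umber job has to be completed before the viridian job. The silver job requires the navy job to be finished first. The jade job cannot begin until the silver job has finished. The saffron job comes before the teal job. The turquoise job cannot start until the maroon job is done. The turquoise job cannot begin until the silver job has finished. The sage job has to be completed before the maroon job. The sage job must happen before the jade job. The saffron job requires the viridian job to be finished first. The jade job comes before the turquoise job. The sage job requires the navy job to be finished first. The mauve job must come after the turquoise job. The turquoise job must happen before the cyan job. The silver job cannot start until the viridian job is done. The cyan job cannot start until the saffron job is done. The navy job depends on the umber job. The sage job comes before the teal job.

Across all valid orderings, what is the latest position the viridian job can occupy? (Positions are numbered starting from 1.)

5

Every job that must follow the viridian job has to come after it. Tracing all chains starting from the viridian job, those jobs are: the cyan job, the turquoise job, the silver job, the teal job, the jade job, the saffron job, the mauve job — 7 in total.
With 7 mandatory successors out of 12 jobs total, the latest slot for the viridian job is 12−7 = 5, and it's reachable by doing all non-successors before the viridian job.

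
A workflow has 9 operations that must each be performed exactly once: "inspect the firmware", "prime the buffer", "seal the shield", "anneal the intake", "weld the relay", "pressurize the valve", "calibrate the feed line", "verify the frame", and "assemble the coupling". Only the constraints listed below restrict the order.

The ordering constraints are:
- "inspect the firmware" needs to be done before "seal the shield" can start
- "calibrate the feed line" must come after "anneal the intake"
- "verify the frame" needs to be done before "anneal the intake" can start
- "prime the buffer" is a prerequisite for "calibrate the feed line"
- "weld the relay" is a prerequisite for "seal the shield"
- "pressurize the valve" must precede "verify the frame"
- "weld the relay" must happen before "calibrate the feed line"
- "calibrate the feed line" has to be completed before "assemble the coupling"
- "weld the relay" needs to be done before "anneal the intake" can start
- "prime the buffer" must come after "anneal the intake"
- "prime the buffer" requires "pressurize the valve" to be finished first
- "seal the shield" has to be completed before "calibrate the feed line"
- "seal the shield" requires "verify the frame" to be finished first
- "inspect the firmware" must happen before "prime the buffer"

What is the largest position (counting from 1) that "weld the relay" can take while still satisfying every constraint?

The operations that are forced after "weld the relay", directly or by a chain of constraints, are "prime the buffer", "seal the shield", "anneal the intake", "calibrate the feed line", "assemble the coupling". That's 5 operations.
With 5 mandatory successors out of 9 operations total, the latest slot for "weld the relay" is 9−5 = 4, and it's reachable by doing all non-successors before "weld the relay".

4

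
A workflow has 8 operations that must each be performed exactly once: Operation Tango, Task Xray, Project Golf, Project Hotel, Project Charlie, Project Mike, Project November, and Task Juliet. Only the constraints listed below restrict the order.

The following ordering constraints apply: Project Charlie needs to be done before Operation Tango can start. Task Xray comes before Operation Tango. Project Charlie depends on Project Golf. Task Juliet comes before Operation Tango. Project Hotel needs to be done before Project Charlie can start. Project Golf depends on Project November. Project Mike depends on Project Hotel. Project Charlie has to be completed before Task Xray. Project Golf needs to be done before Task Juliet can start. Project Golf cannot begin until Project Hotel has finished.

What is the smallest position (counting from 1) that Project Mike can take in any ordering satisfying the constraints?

2

The only operation forced before Project Mike (directly or transitively) is Project Hotel.
With 1 mandatory predecessor, the earliest Project Mike can sit is position 1+1 = 2, and placing just that one first achieves it.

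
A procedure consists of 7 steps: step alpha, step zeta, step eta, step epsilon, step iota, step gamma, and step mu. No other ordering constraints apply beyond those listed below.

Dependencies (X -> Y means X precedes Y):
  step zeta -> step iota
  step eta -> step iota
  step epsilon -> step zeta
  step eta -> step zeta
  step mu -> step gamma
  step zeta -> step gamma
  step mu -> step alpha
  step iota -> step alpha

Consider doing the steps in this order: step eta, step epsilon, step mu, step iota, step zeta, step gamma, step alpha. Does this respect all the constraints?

No

In the proposed order, step iota appears before step zeta.
But one of the constraints requires step zeta before step iota, so this ordering violates it.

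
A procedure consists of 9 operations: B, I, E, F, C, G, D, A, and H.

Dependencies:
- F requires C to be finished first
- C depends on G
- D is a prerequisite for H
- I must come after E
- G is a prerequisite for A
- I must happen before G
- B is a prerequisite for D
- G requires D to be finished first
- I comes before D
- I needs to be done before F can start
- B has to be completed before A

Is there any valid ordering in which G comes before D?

No

There is a dependency chain D → G, so G always comes after D.
So no valid ordering can have G before D.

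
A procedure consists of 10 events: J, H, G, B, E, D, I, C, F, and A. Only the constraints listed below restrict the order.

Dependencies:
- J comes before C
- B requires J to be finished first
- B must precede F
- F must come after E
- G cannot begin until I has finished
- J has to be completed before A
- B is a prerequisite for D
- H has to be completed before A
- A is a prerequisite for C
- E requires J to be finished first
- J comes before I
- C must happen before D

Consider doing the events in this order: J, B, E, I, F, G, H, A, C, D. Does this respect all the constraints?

Yes

Every stated constraint is respected: B sits at position 2, ahead of D at position 10, and each of the other listed pairs likewise has the predecessor earlier in the sequence.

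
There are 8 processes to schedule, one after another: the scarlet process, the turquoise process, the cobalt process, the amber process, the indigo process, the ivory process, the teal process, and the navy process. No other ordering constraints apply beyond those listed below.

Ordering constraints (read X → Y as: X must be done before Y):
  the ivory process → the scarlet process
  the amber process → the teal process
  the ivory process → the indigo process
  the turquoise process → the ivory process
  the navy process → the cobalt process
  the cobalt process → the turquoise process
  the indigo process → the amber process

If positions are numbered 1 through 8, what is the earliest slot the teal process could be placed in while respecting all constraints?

7

Working backwards through the constraints from the teal process, its full set of required predecessors is the turquoise process, the cobalt process, the amber process, the indigo process, the ivory process, the navy process — 6 of them.
So at minimum 6 processes come before the teal process, putting the teal process no earlier than position 7. That position is achievable by scheduling exactly those predecessors first.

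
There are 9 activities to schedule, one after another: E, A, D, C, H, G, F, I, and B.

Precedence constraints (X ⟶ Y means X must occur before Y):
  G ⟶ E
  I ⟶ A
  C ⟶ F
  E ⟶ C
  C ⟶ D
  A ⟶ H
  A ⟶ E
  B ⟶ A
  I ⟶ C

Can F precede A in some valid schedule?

No

There is a dependency chain A → E → C → F, so F always comes after A.
So no valid ordering can have F before A.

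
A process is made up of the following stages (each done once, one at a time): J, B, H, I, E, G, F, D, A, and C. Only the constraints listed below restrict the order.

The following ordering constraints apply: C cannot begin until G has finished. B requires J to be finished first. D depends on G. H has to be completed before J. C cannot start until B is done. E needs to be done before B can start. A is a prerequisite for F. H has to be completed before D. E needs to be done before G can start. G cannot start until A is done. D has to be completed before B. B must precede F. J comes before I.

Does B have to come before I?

No

B and I are not related by any chain of constraints.
A valid ordering placing I before B exists, so the answer is no.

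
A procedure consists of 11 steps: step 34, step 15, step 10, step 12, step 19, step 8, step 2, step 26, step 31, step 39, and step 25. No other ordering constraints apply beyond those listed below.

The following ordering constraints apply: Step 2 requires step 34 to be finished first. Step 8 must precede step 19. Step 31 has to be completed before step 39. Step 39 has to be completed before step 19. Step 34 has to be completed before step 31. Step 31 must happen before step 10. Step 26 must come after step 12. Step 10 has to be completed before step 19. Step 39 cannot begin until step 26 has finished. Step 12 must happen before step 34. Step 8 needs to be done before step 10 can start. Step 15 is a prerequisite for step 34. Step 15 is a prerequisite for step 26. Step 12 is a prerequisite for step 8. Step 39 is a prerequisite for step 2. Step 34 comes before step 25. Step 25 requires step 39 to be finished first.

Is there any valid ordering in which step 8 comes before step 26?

Yes

No chain of constraints runs from step 26 to step 8, so step 26 is not required to come first.
That means at least one valid schedule has step 8 before step 26.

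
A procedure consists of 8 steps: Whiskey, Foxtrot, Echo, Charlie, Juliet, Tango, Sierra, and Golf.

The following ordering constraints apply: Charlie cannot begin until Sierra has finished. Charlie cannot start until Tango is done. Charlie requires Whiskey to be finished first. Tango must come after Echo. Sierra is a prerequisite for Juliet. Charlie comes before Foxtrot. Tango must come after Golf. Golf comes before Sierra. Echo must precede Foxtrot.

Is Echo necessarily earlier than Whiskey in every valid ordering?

No

No chain of constraints connects Echo to Whiskey in either direction.
So Echo can come before Whiskey or after — it is not forced.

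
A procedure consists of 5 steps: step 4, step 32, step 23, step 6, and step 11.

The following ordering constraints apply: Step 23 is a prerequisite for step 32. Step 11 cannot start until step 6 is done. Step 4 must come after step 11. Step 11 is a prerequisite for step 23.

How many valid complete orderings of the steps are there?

3

Step 6 is the only step with nothing required before it, so every ordering starts there.
Counting all ways to extend the partial order to a total order gives 3.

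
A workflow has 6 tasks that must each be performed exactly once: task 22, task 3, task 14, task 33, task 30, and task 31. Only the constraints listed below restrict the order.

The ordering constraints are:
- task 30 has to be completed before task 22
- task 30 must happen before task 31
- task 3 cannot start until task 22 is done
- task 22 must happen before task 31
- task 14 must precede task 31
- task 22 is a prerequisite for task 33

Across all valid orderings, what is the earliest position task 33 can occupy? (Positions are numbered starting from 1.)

Working backwards through the constraints from task 33, its full set of required predecessors is task 22, task 30 — 2 of them.
With 2 mandatory predecessors, the earliest task 33 can sit is position 2+1 = 3, and placing just those 2 first achieves it.

3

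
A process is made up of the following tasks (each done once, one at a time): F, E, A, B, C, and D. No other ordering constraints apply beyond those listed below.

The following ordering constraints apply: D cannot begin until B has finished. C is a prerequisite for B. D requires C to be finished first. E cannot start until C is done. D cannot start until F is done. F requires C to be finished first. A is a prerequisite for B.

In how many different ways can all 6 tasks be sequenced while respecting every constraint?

2 tasks have no prerequisites (A, C), so any of them could come first.
Enumerating by repeatedly choosing an available task (one whose prerequisites are all placed) gives 23 distinct complete orderings.

23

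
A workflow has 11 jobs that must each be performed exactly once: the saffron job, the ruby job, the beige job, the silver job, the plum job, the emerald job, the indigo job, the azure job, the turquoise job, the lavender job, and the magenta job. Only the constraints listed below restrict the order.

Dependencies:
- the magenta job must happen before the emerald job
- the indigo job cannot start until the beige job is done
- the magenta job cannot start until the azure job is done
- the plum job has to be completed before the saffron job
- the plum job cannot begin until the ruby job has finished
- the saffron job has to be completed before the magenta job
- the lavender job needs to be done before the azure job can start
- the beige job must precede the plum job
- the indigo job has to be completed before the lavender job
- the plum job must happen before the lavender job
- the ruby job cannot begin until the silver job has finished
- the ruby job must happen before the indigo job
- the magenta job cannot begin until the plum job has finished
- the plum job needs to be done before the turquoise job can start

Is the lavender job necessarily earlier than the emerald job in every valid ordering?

Yes

Chaining the stated constraints: the lavender job → the azure job → the magenta job → the emerald job.
That forces the lavender job before the emerald job in every valid schedule.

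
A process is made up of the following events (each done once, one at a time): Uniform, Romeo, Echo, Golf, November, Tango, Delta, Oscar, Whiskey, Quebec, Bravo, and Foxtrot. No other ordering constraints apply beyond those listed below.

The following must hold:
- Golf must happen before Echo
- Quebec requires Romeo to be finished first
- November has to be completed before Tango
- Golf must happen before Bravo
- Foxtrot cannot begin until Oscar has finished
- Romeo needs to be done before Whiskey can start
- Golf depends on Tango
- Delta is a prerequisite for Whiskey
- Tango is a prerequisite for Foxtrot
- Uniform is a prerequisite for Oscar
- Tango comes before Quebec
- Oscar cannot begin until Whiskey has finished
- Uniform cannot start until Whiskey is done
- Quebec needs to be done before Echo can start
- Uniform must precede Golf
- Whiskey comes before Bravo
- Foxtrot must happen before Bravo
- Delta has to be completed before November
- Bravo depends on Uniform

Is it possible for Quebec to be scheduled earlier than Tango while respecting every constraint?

Following Tango → Quebec, Tango must precede Quebec in every valid ordering.
So no valid ordering can have Quebec before Tango.

No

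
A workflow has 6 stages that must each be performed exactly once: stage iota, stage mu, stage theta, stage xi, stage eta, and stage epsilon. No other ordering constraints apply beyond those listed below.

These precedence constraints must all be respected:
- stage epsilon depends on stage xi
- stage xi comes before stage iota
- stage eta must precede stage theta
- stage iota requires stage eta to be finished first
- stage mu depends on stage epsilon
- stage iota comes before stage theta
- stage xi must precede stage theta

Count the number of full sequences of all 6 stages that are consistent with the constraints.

2 stages have no prerequisites (stage xi, stage eta), so any of them could come first.
Enumerating by repeatedly choosing an available stage (one whose prerequisites are all placed) gives 16 distinct complete orderings.

16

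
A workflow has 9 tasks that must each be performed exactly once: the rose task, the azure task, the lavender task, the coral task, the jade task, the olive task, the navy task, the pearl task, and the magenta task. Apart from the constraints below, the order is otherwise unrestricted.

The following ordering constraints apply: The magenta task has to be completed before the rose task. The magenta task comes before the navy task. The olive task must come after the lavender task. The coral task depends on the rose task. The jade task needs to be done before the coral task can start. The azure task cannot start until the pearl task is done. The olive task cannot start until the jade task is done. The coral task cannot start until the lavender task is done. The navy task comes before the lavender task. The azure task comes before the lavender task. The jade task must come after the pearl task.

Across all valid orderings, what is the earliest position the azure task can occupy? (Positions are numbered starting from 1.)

Working backwards through the constraints from the azure task, its only required predecessor is the pearl task.
With 1 mandatory predecessor, the earliest the azure task can sit is position 1+1 = 2, and placing just that one first achieves it.

2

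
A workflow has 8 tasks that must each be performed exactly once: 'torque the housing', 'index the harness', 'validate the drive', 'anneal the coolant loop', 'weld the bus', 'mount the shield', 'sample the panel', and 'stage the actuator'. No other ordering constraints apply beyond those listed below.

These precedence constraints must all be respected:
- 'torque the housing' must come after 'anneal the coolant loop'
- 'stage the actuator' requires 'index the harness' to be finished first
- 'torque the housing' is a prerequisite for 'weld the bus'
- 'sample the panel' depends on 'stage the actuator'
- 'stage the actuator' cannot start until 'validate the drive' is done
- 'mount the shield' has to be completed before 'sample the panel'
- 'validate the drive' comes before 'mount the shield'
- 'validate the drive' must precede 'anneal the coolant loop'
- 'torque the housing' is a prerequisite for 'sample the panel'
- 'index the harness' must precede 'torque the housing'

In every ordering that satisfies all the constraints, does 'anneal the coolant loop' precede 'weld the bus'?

Tracing the constraints gives a chain: 'anneal the coolant loop' → 'torque the housing' → 'weld the bus'.
So 'anneal the coolant loop' must precede 'weld the bus' in any valid ordering.

Yes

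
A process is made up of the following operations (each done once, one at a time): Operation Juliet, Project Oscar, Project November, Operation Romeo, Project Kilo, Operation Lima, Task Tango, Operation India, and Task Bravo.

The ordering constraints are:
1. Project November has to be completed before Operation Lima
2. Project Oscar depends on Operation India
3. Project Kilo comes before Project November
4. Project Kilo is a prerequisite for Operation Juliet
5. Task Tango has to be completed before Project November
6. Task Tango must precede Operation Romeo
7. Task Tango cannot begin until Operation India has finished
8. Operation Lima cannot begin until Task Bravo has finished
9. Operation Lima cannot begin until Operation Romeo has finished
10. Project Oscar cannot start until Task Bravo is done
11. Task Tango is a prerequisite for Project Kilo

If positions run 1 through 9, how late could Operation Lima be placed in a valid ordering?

9

No constraint forces any operation after Operation Lima, so it can be placed last, in position 9.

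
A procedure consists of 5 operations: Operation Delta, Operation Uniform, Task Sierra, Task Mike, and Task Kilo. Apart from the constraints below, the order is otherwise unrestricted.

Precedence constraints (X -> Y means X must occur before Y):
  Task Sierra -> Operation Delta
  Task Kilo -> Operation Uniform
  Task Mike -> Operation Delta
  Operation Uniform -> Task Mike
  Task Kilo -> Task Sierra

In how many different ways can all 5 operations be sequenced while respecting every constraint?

3

Only Task Kilo has no prerequisites, so it must go first.
Systematically extending each partial ordering one operation at a time and counting, there are 3 complete orderings.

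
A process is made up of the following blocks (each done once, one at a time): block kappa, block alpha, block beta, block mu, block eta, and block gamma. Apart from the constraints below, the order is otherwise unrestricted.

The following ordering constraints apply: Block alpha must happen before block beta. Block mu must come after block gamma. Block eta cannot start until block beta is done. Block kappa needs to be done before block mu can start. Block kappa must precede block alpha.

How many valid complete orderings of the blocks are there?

2 blocks have no prerequisites (block kappa, block gamma), so any of them could come first.
Systematically extending each partial ordering one block at a time and counting, there are 14 complete orderings.

14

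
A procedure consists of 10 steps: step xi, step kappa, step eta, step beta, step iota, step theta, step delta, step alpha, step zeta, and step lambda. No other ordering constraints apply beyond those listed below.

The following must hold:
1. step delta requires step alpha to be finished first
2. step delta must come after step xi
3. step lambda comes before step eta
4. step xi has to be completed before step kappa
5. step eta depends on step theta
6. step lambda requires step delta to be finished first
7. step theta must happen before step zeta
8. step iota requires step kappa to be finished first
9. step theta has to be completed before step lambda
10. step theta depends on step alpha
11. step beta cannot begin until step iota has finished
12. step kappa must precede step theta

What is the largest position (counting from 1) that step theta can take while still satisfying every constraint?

Following every chain forward from step theta, the steps that must come later are step eta, step zeta, step lambda — 3 of them.
With 3 mandatory successors out of 10 steps total, the latest slot for step theta is 10−3 = 7, and it's reachable by doing all non-successors before step theta.

7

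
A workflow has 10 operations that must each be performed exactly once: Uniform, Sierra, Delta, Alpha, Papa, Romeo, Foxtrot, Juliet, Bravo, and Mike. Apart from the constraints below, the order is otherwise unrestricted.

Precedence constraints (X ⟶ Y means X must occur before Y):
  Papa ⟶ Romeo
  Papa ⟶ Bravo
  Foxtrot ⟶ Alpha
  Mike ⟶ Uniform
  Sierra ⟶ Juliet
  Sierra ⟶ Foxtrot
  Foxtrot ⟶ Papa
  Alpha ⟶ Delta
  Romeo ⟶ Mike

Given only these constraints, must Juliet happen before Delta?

No

No chain of constraints connects Juliet to Delta in either direction.
So Juliet can come before Delta or after — it is not forced.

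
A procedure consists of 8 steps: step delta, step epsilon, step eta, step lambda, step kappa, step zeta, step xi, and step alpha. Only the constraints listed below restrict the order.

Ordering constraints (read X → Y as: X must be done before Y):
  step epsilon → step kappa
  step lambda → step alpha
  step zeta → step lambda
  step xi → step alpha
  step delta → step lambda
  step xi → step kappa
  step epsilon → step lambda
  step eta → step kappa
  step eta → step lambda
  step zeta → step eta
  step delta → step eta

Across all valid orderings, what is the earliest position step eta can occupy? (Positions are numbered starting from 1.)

3

The steps that are forced before step eta, directly or transitively, are step delta, step zeta. That's 2 steps.
So at minimum 2 steps come before step eta, putting step eta no earlier than position 3. That position is achievable by scheduling exactly those predecessors first.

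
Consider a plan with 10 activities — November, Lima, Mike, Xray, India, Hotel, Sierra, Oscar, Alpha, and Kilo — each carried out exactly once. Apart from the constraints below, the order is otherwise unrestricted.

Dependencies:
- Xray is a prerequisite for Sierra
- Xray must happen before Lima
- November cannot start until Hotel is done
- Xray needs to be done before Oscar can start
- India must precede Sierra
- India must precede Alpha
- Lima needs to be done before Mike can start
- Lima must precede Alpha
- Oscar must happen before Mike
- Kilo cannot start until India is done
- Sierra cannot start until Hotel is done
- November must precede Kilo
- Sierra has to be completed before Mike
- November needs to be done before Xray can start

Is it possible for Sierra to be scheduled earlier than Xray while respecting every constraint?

No

There is a dependency chain Xray → Sierra, so Sierra always comes after Xray.
So no valid ordering can have Sierra before Xray.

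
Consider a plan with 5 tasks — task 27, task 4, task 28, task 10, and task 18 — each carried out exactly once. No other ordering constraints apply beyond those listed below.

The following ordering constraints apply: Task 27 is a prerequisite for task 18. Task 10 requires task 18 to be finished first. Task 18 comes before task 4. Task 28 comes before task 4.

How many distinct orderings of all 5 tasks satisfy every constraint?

7

The tasks with no prerequisites are task 27, task 28; any of them can be placed first.
Systematically extending each partial ordering one task at a time and counting, there are 7 complete orderings.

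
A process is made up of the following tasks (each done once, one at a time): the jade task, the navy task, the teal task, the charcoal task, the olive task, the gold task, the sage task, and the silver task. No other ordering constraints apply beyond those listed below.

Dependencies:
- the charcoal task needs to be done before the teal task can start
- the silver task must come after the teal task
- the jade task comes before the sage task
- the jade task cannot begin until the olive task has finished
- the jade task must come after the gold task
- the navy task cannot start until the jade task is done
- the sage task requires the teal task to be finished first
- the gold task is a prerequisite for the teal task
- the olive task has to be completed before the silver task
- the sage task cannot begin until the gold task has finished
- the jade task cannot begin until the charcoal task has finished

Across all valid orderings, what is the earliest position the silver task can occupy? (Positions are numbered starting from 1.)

5

Working backwards through the constraints from the silver task, its full set of required predecessors is the teal task, the charcoal task, the olive task, the gold task — 4 of them.
With 4 mandatory predecessors, the earliest the silver task can sit is position 4+1 = 5, and placing just those 4 first achieves it.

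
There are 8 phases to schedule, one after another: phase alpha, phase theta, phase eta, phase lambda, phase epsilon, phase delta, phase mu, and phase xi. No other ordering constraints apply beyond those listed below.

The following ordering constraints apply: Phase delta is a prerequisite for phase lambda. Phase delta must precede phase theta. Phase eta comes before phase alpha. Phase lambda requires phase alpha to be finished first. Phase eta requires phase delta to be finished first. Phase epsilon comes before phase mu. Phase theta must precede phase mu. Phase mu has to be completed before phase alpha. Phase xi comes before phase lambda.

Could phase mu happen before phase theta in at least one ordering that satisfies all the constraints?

There is a dependency chain phase theta → phase mu, so phase mu always comes after phase theta.
So no valid ordering can have phase mu before phase theta.

No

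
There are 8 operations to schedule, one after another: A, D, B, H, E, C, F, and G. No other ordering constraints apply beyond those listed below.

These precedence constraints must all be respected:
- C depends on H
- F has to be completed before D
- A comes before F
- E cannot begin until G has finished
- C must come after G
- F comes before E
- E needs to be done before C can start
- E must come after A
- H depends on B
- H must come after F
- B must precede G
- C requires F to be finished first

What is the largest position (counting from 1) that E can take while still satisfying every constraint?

7

Following the constraints forward from E, its only required successor is C.
With 1 mandatory successor out of 8 operations total, the latest slot for E is 8−1 = 7, and it's reachable by doing all non-successors before E.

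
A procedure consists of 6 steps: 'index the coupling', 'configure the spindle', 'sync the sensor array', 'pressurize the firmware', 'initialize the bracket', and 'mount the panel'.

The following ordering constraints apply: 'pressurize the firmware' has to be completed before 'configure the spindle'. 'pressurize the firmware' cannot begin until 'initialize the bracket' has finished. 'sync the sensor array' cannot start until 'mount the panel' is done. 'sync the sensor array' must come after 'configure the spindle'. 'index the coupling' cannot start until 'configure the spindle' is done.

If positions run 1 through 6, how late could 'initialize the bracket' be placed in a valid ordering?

The steps that are forced after 'initialize the bracket', directly or by a chain of constraints, are 'index the coupling', 'configure the spindle', 'sync the sensor array', 'pressurize the firmware'. That's 4 steps.
So at least 4 steps follow 'initialize the bracket', putting 'initialize the bracket' no later than position 2. That position is achievable by scheduling everything else first.

2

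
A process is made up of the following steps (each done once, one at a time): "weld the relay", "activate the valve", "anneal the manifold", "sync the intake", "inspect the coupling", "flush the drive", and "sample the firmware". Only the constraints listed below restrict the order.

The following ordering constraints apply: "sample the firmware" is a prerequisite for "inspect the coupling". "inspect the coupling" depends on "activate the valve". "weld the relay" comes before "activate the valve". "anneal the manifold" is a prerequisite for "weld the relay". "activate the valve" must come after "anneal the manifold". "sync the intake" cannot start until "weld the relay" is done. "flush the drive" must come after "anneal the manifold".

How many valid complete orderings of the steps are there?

81

The steps with no prerequisites are "anneal the manifold", "sample the firmware"; any of them can be placed first.
Counting all ways to extend the partial order to a total order gives 81.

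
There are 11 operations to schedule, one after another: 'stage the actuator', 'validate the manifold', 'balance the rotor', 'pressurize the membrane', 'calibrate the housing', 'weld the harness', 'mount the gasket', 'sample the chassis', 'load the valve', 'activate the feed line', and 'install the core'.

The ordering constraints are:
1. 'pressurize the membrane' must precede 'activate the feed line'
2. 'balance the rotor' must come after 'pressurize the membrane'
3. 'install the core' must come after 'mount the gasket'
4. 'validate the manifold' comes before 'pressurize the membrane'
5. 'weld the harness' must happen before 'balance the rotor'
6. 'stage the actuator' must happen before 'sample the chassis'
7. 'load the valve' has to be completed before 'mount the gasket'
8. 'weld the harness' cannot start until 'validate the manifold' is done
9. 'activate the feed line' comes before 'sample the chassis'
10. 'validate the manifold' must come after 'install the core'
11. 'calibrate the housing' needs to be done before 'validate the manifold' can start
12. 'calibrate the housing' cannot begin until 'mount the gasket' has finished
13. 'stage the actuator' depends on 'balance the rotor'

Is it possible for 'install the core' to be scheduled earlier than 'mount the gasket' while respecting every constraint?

No

The constraints give a chain 'mount the gasket' → 'install the core', which forces 'mount the gasket' before 'install the core'.
So no valid ordering can have 'install the core' before 'mount the gasket'.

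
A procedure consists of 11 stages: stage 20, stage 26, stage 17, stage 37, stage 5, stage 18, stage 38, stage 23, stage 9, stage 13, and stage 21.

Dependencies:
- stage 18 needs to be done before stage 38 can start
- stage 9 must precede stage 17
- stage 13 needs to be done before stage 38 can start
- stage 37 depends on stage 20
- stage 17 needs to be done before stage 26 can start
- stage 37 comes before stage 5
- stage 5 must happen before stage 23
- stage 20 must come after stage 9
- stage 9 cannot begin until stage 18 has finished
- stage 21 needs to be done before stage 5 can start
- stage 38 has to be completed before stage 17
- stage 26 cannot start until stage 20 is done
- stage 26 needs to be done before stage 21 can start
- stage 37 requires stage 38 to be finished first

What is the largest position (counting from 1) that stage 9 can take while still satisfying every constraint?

The stages that are forced after stage 9, directly or by a chain of constraints, are stage 20, stage 26, stage 17, stage 37, stage 5, stage 23, stage 21. That's 7 stages.
So at least 7 stages follow stage 9, putting stage 9 no later than position 4. That position is achievable by scheduling everything else first.

4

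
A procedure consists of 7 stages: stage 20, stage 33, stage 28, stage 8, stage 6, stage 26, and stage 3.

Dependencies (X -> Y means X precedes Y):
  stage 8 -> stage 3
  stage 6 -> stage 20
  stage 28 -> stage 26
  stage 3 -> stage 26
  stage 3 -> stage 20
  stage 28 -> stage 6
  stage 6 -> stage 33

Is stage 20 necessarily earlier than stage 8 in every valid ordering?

In fact the dependencies run the other way: stage 8 → stage 3 → stage 20.
So stage 20 does not have to come before stage 8 — it cannot.

No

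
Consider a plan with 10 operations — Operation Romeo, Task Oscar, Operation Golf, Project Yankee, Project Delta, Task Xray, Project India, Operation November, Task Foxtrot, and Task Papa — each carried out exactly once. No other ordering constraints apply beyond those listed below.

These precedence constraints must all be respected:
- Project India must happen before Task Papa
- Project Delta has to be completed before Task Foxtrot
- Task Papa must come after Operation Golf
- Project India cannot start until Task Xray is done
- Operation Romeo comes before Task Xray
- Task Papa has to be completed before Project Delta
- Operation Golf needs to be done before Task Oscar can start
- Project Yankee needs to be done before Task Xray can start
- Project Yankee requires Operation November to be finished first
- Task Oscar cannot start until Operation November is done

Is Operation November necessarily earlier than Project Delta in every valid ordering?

Yes

Following the dependencies: Operation November → Project Yankee → Task Xray → Project India → Task Papa → Project Delta.
Hence Operation November necessarily comes before Project Delta.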